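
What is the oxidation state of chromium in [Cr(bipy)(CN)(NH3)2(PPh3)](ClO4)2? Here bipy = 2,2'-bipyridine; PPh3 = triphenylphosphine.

2 perchlorate outside the brackets (-1 each) → the complex ion is 2+.
Ligand charges: 1×bipy neutral; 1×CN = -1; 1×PPh3 neutral; 2×NH3 neutral; sum -1.
Cr + (-1) = 2+ ⇒ Cr is +3.

+3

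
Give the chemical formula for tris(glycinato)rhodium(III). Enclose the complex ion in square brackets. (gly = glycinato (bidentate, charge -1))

[Rh(gly)3]

Ligands: 3 glycinato (gly, -1). Ligand charge sum = -3.
With Rh in oxidation state +3, the complex ion is [Rh...].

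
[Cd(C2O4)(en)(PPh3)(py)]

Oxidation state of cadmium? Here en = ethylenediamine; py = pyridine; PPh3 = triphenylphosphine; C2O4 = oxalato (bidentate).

No counter-ion: the bracketed complex is neutral.
Ligand charges: 1×en neutral; 1×py neutral; 1×PPh3 neutral; 1×C2O4 = -2; sum -2.
Cd + (-2) = 0 ⇒ Cd is +2.

+2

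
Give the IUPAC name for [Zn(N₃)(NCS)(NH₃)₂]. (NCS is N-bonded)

There is no counter-ion, so the complex is neutral overall.
Ligand charges: 1×isothiocyanato (-1 each), 2×ammine (neutral), 1×azido (-1 each); total -2. So Zn + (-2) = 0, giving Zn = +2.
Ligands are named alphabetically: ammine before azido before isothiocyanato.

diammineazidoisothiocyanatozinc(II)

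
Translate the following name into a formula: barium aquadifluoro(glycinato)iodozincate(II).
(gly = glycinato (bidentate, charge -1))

Ba[ZnF2(gly)(H2O)I]

Ligands: 1 glycinato (gly, -1), 2 fluoro (F, -1), 1 iodo (I, -1), 1 aqua (H2O, neutral). Ligand charge sum = -4.
With Zn in oxidation state +2, the complex ion is [Zn...]^2−.
Charge balance with barium (+2) requires 1 complex ion per 1 barium.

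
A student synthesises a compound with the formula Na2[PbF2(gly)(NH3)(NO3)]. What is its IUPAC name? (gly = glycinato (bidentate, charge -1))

sodium amminedifluoro(glycinato)nitratoplumbate(II)

The 2 sodium counter-ions carry a total charge of +2, so each complex ion is 2−.
Ligand charges: 2×fluoro (-1 each), 1×ammine (neutral), 1×nitrato (-1 each), 1×glycinato (-1 each); total -4. So Pb + (-4) = 2−, giving Pb = +2.
The complex ion is anionic, so lead takes the -ate form plumbate(II).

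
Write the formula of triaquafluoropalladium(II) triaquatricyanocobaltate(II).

Cation [Pd…]: ligand charges -1, Pd(II) ⇒ ion charge 1+.
Anion [Co…]: ligand charges -3, Co(II) ⇒ ion charge 1−.

[PdF(H2O)3][Co(CN)3(H2O)3]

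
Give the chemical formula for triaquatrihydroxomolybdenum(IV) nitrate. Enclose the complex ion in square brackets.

Ligands: 3 aqua (H2O, neutral), 3 hydroxo (OH, -1). Ligand charge sum = -3.
With Mo in oxidation state +4, the complex ion is [Mo...]^1+.
Charge balance with nitrate (-1) requires 1 complex ion per 1 nitrate.

[Mo(H2O)3(OH)3]NO3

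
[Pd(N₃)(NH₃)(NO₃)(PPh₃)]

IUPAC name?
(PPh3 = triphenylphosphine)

There is no counter-ion, so the complex is neutral overall.
Ligand charges: 1×ammine (neutral), 1×nitrato (-1 each), 1×azido (-1 each), 1×triphenylphosphine (neutral); total -2. So Pd + (-2) = 0, giving Pd = +2.
Ligands are named alphabetically: ammine before azido before nitrato before triphenylphosphine.

ammineazidonitrato(triphenylphosphine)palladium(II)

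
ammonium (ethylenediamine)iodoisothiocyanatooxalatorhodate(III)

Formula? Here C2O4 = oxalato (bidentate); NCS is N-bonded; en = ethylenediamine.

NH4[Rh(C2O4)(en)I(NCS)]

Ligands: 1 oxalato (C2O4, -2), 1 iodo (I, -1), 1 isothiocyanato (NCS, -1), 1 ethylenediamine (en, neutral). Ligand charge sum = -4.
With Rh in oxidation state +3, the complex ion is [Rh...]^1−.
Charge balance with ammonium (+1) requires 1 complex ion per 1 ammonium.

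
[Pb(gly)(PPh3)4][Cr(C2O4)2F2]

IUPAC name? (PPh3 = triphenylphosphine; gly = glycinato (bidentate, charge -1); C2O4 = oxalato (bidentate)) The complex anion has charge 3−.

(glycinato)tetrakis(triphenylphosphine)lead(IV) difluorodioxalatochromate(III)

Both ions are complex: the cation is named first with the plain metal name, the anion second with the -ate form; each ion's ligands are alphabetised independently.
The complex anion is given as 3−; its ligand charges sum to -6, so Cr = +3.
A 1:1 salt means the cation carries the equal and opposite charge, 3+.
Cation: ligand charges sum to -1; for the ion to be 3+, Pb = +4.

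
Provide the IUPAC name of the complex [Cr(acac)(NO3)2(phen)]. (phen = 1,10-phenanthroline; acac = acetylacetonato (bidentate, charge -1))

(acetylacetonato)dinitrato(1,10-phenanthroline)chromium(III)

There is no counter-ion, so the complex is neutral overall.
Ligand charges: 1×1,10-phenanthroline (neutral), 1×acetylacetonato (-1 each), 2×nitrato (-1 each); total -3. So Cr + (-3) = 0, giving Cr = +3.
Ligands are named alphabetically: acetylacetonato before nitrato before phenanthroline.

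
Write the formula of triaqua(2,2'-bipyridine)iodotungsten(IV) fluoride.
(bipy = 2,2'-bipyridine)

Ligands: 1 iodo (I, -1), 1 2,2'-bipyridine (bipy, neutral), 3 aqua (H2O, neutral). Ligand charge sum = -1.
With W in oxidation state +4, the complex ion is [W...]^3+.
Charge balance with fluoride (-1) requires 1 complex ion per 3 fluoride.

[W(bipy)(H2O)3I]F3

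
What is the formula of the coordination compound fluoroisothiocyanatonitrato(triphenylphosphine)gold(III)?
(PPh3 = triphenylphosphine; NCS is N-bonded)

Ligands: 1 triphenylphosphine (PPh3, neutral), 1 nitrato (NO3, -1), 1 fluoro (F, -1), 1 isothiocyanato (NCS, -1). Ligand charge sum = -3.
With Au in oxidation state +3, the complex ion is [Au...].

[AuF(NCS)(NO3)(PPh3)]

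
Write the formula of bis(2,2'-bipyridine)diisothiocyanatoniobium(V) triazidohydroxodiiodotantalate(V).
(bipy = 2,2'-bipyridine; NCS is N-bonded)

Cation [Nb…]: ligand charges -2, Nb(V) ⇒ ion charge 3+.
Anion [Ta…]: ligand charges -6, Ta(V) ⇒ ion charge 1−.
One 3+ cation requires 3 of the 1− anion.

[Nb(bipy)2(NCS)2][TaI2(N3)3(OH)]3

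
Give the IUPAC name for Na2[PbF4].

sodium tetrafluoroplumbate(II)

The 2 sodium counter-ions carry a total charge of +2, so each complex ion is 2−.
Ligand charges: 4×fluoro (-1 each); total -4. So Pb + (-4) = 2−, giving Pb = +2.
The complex ion is anionic, so lead takes the -ate form plumbate(II).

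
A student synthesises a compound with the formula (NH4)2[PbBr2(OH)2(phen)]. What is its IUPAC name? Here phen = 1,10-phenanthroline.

ammonium dibromodihydroxo(1,10-phenanthroline)plumbate(II)

The 2 ammonium counter-ions carry a total charge of +2, so each complex ion is 2−.
Ligand charges: 2×hydroxo (-1 each), 2×bromo (-1 each), 1×1,10-phenanthroline (neutral); total -4. So Pb + (-4) = 2−, giving Pb = +2.
The complex ion is anionic, so lead takes the -ate form plumbate(II).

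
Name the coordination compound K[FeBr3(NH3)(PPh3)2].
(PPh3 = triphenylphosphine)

potassium amminetribromobis(triphenylphosphine)ferrate(II)

The 1 potassium counter-ion carries a total charge of +1, so each complex ion is 1−.
Ligand charges: 1×ammine (neutral), 3×bromo (-1 each), 2×triphenylphosphine (neutral); total -3. So Fe + (-3) = 1−, giving Fe = +2.
Ligands are named alphabetically: ammine before bromo before triphenylphosphine.
The complex ion is anionic, so iron takes the -ate form ferrate(II).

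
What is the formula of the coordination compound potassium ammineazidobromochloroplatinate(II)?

Ligands: 1 chloro (Cl, -1), 1 bromo (Br, -1), 1 ammine (NH3, neutral), 1 azido (N3, -1). Ligand charge sum = -3.
Charge balance with potassium (+1) requires 1 complex ion per 1 potassium.

K[PtBrCl(N3)(NH3)]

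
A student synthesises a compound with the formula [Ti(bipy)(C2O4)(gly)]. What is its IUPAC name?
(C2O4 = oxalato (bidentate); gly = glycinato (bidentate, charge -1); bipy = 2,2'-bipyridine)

(2,2'-bipyridine)(glycinato)oxalatotitanium(III)

There is no counter-ion, so the complex is neutral overall.
Ligand charges: 1×oxalato (-2 each), 1×glycinato (-1 each), 1×2,2'-bipyridine (neutral); total -3. So Ti + (-3) = 0, giving Ti = +3.
Ligands are named alphabetically: bipyridine before glycinato before oxalato.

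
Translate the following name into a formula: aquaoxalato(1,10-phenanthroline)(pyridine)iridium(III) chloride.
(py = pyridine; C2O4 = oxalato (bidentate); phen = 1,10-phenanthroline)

[Ir(C2O4)(H2O)(phen)(py)]Cl

Ligands: 1 aqua (H2O, neutral), 1 pyridine (py, neutral), 1 oxalato (C2O4, -2), 1 1,10-phenanthroline (phen, neutral). Ligand charge sum = -2.
Charge balance with chloride (-1) requires 1 complex ion per 1 chloride.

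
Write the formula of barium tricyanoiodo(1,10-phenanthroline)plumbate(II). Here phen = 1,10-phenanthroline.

Ligands: 1 iodo (I, -1), 3 cyano (CN, -1), 1 1,10-phenanthroline (phen, neutral). Ligand charge sum = -4.
With Pb in oxidation state +2, the complex ion is [Pb...]^2−.
Charge balance with barium (+2) requires 1 complex ion per 1 barium.

Ba[Pb(CN)3I(phen)]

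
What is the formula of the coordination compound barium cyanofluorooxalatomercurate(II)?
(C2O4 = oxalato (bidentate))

Ligands: 1 fluoro (F, -1), 1 oxalato (C2O4, -2), 1 cyano (CN, -1). Ligand charge sum = -4.
With Hg in oxidation state +2, the complex ion is [Hg...]^2−.
Charge balance with barium (+2) requires 1 complex ion per 1 barium.

Ba[Hg(C2O4)(CN)F]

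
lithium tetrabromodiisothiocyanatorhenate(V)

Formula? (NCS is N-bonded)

Ligands: 2 isothiocyanato (NCS, -1), 4 bromo (Br, -1). Ligand charge sum = -6.
Charge balance with lithium (+1) requires 1 complex ion per 1 lithium.

Li[ReBr4(NCS)2]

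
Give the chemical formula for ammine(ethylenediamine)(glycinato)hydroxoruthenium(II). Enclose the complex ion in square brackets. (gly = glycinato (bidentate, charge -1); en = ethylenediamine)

Ligands: 1 hydroxo (OH, -1), 1 glycinato (gly, -1), 1 ethylenediamine (en, neutral), 1 ammine (NH3, neutral). Ligand charge sum = -2.
With Ru in oxidation state +2, the complex ion is [Ru...].

[Ru(en)(gly)(NH3)(OH)]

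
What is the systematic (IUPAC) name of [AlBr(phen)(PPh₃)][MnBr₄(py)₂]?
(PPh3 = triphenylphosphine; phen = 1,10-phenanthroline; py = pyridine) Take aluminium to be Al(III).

bromo(1,10-phenanthroline)(triphenylphosphine)aluminium(III) tetrabromobis(pyridine)manganate(II)

Al is given as +3; the cation's ligand charges sum to -1, so the complex cation is 2+.
A 1:1 salt means the anion carries the equal and opposite charge, 2−.
Anion: ligand charges sum to -4; for the ion to be 2−, Mn = +2.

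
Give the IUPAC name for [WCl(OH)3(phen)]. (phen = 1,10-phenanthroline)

chlorotrihydroxo(1,10-phenanthroline)tungsten(IV)

There is no counter-ion, so the complex is neutral overall.
Ligand charges: 3×hydroxo (-1 each), 1×1,10-phenanthroline (neutral), 1×chloro (-1 each); total -4. So W + (-4) = 0, giving W = +4.
Ligands are named alphabetically: chloro before hydroxo before phenanthroline.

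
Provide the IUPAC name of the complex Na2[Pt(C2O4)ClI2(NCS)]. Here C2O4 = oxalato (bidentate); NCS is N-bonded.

The 2 sodium counter-ions carry a total charge of +2, so each complex ion is 2−.
Ligand charges: 1×chloro (-1 each), 1×oxalato (-2 each), 1×isothiocyanato (-1 each), 2×iodo (-1 each); total -6. So Pt + (-6) = 2−, giving Pt = +4.
Ligands are named alphabetically: chloro before iodo before isothiocyanato before oxalato.
The complex ion is anionic, so platinum takes the -ate form platinate(IV).

sodium chlorodiiodoisothiocyanatooxalatoplatinate(IV)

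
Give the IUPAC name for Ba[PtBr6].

barium hexabromoplatinate(IV)

The 1 barium counter-ion carries a total charge of +2, so each complex ion is 2−.
Ligand charges: 6×bromo (-1 each); total -6. So Pt + (-6) = 2−, giving Pt = +4.
The complex ion is anionic, so platinum takes the -ate form platinate(IV).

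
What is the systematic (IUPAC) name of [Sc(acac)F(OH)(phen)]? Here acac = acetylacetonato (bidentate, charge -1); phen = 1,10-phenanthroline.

(acetylacetonato)fluorohydroxo(1,10-phenanthroline)scandium(III)

There is no counter-ion, so the complex is neutral overall.
Ligand charges: 1×acetylacetonato (-1 each), 1×fluoro (-1 each), 1×1,10-phenanthroline (neutral), 1×hydroxo (-1 each); total -3. So Sc + (-3) = 0, giving Sc = +3.
Ligands are named alphabetically: acetylacetonato before fluoro before hydroxo before phenanthroline.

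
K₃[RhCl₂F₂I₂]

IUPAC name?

The 3 potassium counter-ions carry a total charge of +3, so each complex ion is 3−.
Ligand charges: 2×chloro (-1 each), 2×fluoro (-1 each), 2×iodo (-1 each); total -6. So Rh + (-6) = 3−, giving Rh = +3.
The complex ion is anionic, so rhodium takes the -ate form rhodate(III).

potassium dichlorodifluorodiiodorhodate(III)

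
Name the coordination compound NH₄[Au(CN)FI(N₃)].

The 1 ammonium counter-ion carries a total charge of +1, so each complex ion is 1−.
Ligand charges: 1×fluoro (-1 each), 1×iodo (-1 each), 1×cyano (-1 each), 1×azido (-1 each); total -4. So Au + (-4) = 1−, giving Au = +3.
Ligands are named alphabetically: azido before cyano before fluoro before iodo.
The complex ion is anionic, so gold takes the -ate form aurate(III).

ammonium azidocyanofluoroiodoaurate(III)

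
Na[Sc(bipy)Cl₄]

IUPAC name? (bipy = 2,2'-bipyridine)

The 1 sodium counter-ion carries a total charge of +1, so each complex ion is 1−.
Ligand charges: 4×chloro (-1 each), 1×2,2'-bipyridine (neutral); total -4. So Sc + (-4) = 1−, giving Sc = +3.
The complex ion is anionic, so scandium takes the -ate form scandate(III).

sodium (2,2'-bipyridine)tetrachloroscandate(III)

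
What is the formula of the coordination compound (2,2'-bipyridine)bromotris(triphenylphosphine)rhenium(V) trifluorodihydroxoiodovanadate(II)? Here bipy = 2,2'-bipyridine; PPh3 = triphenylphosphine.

[Re(bipy)Br(PPh3)3][VF3I(OH)2]

Cation [Re…]: ligand charges -1, Re(V) ⇒ ion charge 4+.
Anion [V…]: ligand charges -6, V(II) ⇒ ion charge 4−.
One 4+ cation balances one 4− anion.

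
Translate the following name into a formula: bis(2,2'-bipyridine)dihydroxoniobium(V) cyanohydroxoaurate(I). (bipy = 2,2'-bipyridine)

[Nb(bipy)2(OH)2][Au(CN)(OH)]3

Cation [Nb…]: ligand charges -2, Nb(V) ⇒ ion charge 3+.
Anion [Au…]: ligand charges -2, Au(I) ⇒ ion charge 1−.
One 3+ cation requires 3 of the 1− anion.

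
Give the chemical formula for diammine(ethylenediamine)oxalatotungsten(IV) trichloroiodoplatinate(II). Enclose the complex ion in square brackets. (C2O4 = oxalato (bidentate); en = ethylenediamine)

Cation [W…]: ligand charges -2, W(IV) ⇒ ion charge 2+.
Anion [Pt…]: ligand charges -4, Pt(II) ⇒ ion charge 2−.
One 2+ cation balances one 2− anion.

[W(C2O4)(en)(NH3)2][PtCl3I]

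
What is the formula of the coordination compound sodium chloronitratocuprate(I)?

Ligands: 1 chloro (Cl, -1), 1 nitrato (NO3, -1). Ligand charge sum = -2.
With Cu in oxidation state +1, the complex ion is [Cu...]^1−.
Charge balance with sodium (+1) requires 1 complex ion per 1 sodium.

Na[CuCl(NO3)]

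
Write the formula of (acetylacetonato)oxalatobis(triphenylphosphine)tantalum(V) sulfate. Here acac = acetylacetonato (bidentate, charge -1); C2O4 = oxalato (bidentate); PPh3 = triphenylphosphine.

Ligands: 1 acetylacetonato (acac, -1), 1 oxalato (C2O4, -2), 2 triphenylphosphine (PPh3, neutral). Ligand charge sum = -3.
Charge balance with sulfate (-2) requires 1 complex ion per 1 sulfate.

[Ta(acac)(C2O4)(PPh3)2]SO4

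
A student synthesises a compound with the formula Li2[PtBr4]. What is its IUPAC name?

lithium tetrabromoplatinate(II)

The 2 lithium counter-ions carry a total charge of +2, so each complex ion is 2−.
Ligand charges: 4×bromo (-1 each); total -4. So Pt + (-4) = 2−, giving Pt = +2.
The complex ion is anionic, so platinum takes the -ate form platinate(II).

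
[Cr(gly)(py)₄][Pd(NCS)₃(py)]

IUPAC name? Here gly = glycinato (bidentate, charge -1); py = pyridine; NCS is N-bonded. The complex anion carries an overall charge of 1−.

Both ions are complex: the cation is named first with the plain metal name, the anion second with the -ate form; each ion's ligands are alphabetised independently.
The complex anion is given as 1−; its ligand charges sum to -3, so Pd = +2.
A 1:1 salt means the cation carries the equal and opposite charge, 1+.
Cation: ligand charges sum to -1; for the ion to be 1+, Cr = +2.

(glycinato)tetrakis(pyridine)chromium(II) triisothiocyanato(pyridine)palladate(II)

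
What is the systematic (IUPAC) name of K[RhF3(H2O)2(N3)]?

The 1 potassium counter-ion carries a total charge of +1, so each complex ion is 1−.
Ligand charges: 2×aqua (neutral), 3×fluoro (-1 each), 1×azido (-1 each); total -4. So Rh + (-4) = 1−, giving Rh = +3.
Ligands are named alphabetically: aqua before azido before fluoro.
The complex ion is anionic, so rhodium takes the -ate form rhodate(III).

potassium diaquaazidotrifluororhodate(III)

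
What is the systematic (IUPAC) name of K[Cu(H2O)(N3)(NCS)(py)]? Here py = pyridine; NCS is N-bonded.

potassium aquaazidoisothiocyanato(pyridine)cuprate(I)

The 1 potassium counter-ion carries a total charge of +1, so each complex ion is 1−.
Ligand charges: 1×pyridine (neutral), 1×azido (-1 each), 1×aqua (neutral), 1×isothiocyanato (-1 each); total -2. So Cu + (-2) = 1−, giving Cu = +1.
Ligands are named alphabetically: aqua before azido before isothiocyanato before pyridine.
The complex ion is anionic, so copper takes the -ate form cuprate(I).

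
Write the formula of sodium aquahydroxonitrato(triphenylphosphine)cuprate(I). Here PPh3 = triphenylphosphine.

Ligands: 1 triphenylphosphine (PPh3, neutral), 1 aqua (H2O, neutral), 1 hydroxo (OH, -1), 1 nitrato (NO3, -1). Ligand charge sum = -2.
With Cu in oxidation state +1, the complex ion is [Cu...]^1−.
Charge balance with sodium (+1) requires 1 complex ion per 1 sodium.

Na[Cu(H2O)(NO3)(OH)(PPh3)]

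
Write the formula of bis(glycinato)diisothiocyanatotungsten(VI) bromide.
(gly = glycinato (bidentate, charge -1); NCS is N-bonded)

[W(gly)2(NCS)2]Br2

Ligands: 2 glycinato (gly, -1), 2 isothiocyanato (NCS, -1). Ligand charge sum = -4.
With W in oxidation state +6, the complex ion is [W...]^2+.
Charge balance with bromide (-1) requires 1 complex ion per 2 bromide.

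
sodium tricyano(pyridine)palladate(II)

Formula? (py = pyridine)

Na[Pd(CN)3(py)]

Ligands: 3 cyano (CN, -1), 1 pyridine (py, neutral). Ligand charge sum = -3.
Charge balance with sodium (+1) requires 1 complex ion per 1 sodium.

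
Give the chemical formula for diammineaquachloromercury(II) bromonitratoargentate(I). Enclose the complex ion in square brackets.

Cation [Hg…]: ligand charges -1, Hg(II) ⇒ ion charge 1+.
Anion [Ag…]: ligand charges -2, Ag(I) ⇒ ion charge 1−.

[HgCl(H2O)(NH3)2][AgBr(NO3)]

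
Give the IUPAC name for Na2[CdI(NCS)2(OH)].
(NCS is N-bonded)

sodium hydroxoiododiisothiocyanatocadmate(II)

The 2 sodium counter-ions carry a total charge of +2, so each complex ion is 2−.
Ligand charges: 1×iodo (-1 each), 1×hydroxo (-1 each), 2×isothiocyanato (-1 each); total -4. So Cd + (-4) = 2−, giving Cd = +2.
The complex ion is anionic, so cadmium takes the -ate form cadmate(II).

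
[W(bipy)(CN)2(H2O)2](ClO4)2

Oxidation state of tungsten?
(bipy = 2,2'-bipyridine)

+4

2 perchlorate outside the brackets (-1 each) → the complex ion is 2+.
Ligand charges: 2×CN = -2; 1×bipy neutral; 2×H2O neutral; sum -2.
W + (-2) = 2+ ⇒ W is +4.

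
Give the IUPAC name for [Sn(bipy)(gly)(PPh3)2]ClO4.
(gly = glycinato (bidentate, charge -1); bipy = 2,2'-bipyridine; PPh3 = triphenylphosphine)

(2,2'-bipyridine)(glycinato)bis(triphenylphosphine)tin(II) perchlorate

The 1 perchlorate counter-ion carries a total charge of -1, so each complex ion is 1+.
Ligand charges: 1×glycinato (-1 each), 1×2,2'-bipyridine (neutral), 2×triphenylphosphine (neutral); total -1. So Sn + (-1) = 1+, giving Sn = +2.
Ligands are named alphabetically: bipyridine before glycinato before triphenylphosphine.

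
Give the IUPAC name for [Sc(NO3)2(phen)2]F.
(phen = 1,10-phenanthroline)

The 1 fluoride counter-ion carries a total charge of -1, so each complex ion is 1+.
Ligand charges: 2×nitrato (-1 each), 2×1,10-phenanthroline (neutral); total -2. So Sc + (-2) = 1+, giving Sc = +3.
Ligands are named alphabetically: nitrato before phenanthroline.

dinitratobis(1,10-phenanthroline)scandium(III) fluoride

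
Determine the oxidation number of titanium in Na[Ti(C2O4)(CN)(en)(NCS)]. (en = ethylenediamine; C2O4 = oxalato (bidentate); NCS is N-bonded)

1 sodium outside the brackets (+1 each) → the complex ion is 1−.
Ligand charges: 1×en neutral; 1×C2O4 = -2; 1×NCS = -1; 1×CN = -1; sum -4.
Ti + (-4) = 1− ⇒ Ti is +3.

+3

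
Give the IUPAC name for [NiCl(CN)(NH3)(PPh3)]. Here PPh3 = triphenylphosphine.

There is no counter-ion, so the complex is neutral overall.
Ligand charges: 1×triphenylphosphine (neutral), 1×cyano (-1 each), 1×chloro (-1 each), 1×ammine (neutral); total -2. So Ni + (-2) = 0, giving Ni = +2.
Ligands are named alphabetically: ammine before chloro before cyano before triphenylphosphine.

amminechlorocyano(triphenylphosphine)nickel(II)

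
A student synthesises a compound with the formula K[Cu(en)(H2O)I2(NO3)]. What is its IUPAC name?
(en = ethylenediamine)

potassium aqua(ethylenediamine)diiodonitratocuprate(II)

The 1 potassium counter-ion carries a total charge of +1, so each complex ion is 1−.
Ligand charges: 1×nitrato (-1 each), 2×iodo (-1 each), 1×ethylenediamine (neutral), 1×aqua (neutral); total -3. So Cu + (-3) = 1−, giving Cu = +2.
The complex ion is anionic, so copper takes the -ate form cuprate(II).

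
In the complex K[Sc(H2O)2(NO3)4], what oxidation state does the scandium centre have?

1 potassium outside the brackets (+1 each) → the complex ion is 1−.
Ligand charges: 4×NO3 = -4; 2×H2O neutral; sum -4.
Sc + (-4) = 1− ⇒ Sc is +3.

+3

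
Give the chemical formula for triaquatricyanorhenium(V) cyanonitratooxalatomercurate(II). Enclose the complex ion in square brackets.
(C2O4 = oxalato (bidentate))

[Re(CN)3(H2O)3][Hg(C2O4)(CN)(NO3)]

Cation [Re…]: ligand charges -3, Re(V) ⇒ ion charge 2+.
Anion [Hg…]: ligand charges -4, Hg(II) ⇒ ion charge 2−.
One 2+ cation balances one 2− anion.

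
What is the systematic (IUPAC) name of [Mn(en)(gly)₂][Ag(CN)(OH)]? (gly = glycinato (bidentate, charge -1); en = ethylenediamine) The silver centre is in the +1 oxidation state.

Ag is given as +1; the anion's ligand charges sum to -2, so the complex anion is 1−.
A 1:1 salt means the cation carries the equal and opposite charge, 1+.
Cation: ligand charges sum to -2; for the ion to be 1+, Mn = +3.

(ethylenediamine)bis(glycinato)manganese(III) cyanohydroxoargentate(I)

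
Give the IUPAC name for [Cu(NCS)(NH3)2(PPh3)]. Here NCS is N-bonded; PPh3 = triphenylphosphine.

diammineisothiocyanato(triphenylphosphine)copper(I)

There is no counter-ion, so the complex is neutral overall.
Ligand charges: 2×ammine (neutral), 1×isothiocyanato (-1 each), 1×triphenylphosphine (neutral); total -1. So Cu + (-1) = 0, giving Cu = +1.
Ligands are named alphabetically: ammine before isothiocyanato before triphenylphosphine.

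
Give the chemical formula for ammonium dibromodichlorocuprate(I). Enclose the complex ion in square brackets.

(NH4)3[CuBr2Cl2]

Ligands: 2 chloro (Cl, -1), 2 bromo (Br, -1). Ligand charge sum = -4.
Charge balance with ammonium (+1) requires 1 complex ion per 3 ammonium.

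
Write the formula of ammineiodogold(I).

Ligands: 1 ammine (NH3, neutral), 1 iodo (I, -1). Ligand charge sum = -1.
With Au in oxidation state +1, the complex ion is [Au...].

[AuI(NH3)]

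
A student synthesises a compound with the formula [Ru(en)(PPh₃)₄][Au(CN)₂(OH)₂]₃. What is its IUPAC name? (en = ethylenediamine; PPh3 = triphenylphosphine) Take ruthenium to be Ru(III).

Ru is given as +3; the cation's ligand charges sum to 0, so the complex cation is 3+.
With 3 anions per cation, each anion must be 3/3 = 1−.
Anion: ligand charges sum to -4; for the ion to be 1−, Au = +3.

(ethylenediamine)tetrakis(triphenylphosphine)ruthenium(III) dicyanodihydroxoaurate(III)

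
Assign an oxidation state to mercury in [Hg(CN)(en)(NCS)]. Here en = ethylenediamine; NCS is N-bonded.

+2

No counter-ion: the bracketed complex is neutral.
Ligand charges: 1×CN = -1; 1×en neutral; 1×NCS = -1; sum -2.
Hg + (-2) = 0 ⇒ Hg is +2.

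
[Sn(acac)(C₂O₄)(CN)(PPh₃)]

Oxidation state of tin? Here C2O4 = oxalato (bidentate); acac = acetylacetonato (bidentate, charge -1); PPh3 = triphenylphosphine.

+4

No counter-ion: the bracketed complex is neutral.
Ligand charges: 1×C2O4 = -2; 1×acac = -1; 1×PPh3 neutral; 1×CN = -1; sum -4.
Sn + (-4) = 0 ⇒ Sn is +4.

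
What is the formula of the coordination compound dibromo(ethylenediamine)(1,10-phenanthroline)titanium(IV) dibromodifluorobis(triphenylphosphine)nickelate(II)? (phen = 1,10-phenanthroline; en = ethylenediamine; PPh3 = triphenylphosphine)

Cation [Ti…]: ligand charges -2, Ti(IV) ⇒ ion charge 2+.
Anion [Ni…]: ligand charges -4, Ni(II) ⇒ ion charge 2−.
One 2+ cation balances one 2− anion.

[TiBr2(en)(phen)][NiBr2F2(PPh3)2]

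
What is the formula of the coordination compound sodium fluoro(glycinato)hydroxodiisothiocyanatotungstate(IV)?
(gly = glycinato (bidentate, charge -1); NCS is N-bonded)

Na[WF(gly)(NCS)2(OH)]

Ligands: 1 hydroxo (OH, -1), 1 glycinato (gly, -1), 1 fluoro (F, -1), 2 isothiocyanato (NCS, -1). Ligand charge sum = -5.
With W in oxidation state +4, the complex ion is [W...]^1−.
Charge balance with sodium (+1) requires 1 complex ion per 1 sodium.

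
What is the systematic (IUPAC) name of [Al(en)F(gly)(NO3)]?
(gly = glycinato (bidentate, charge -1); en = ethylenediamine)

There is no counter-ion, so the complex is neutral overall.
Ligand charges: 1×nitrato (-1 each), 1×glycinato (-1 each), 1×ethylenediamine (neutral), 1×fluoro (-1 each); total -3. So Al + (-3) = 0, giving Al = +3.
Ligands are named alphabetically: ethylenediamine before fluoro before glycinato before nitrato.

(ethylenediamine)fluoro(glycinato)nitratoaluminium(III)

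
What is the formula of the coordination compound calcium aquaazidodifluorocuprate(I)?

Ligands: 2 fluoro (F, -1), 1 azido (N3, -1), 1 aqua (H2O, neutral). Ligand charge sum = -3.
Charge balance with calcium (+2) requires 1 complex ion per 1 calcium.

Ca[CuF2(H2O)(N3)]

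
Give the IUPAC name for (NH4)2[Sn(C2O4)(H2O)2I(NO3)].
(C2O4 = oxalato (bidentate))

ammonium diaquaiodonitratooxalatostannate(II)

The 2 ammonium counter-ions carry a total charge of +2, so each complex ion is 2−.
Ligand charges: 1×iodo (-1 each), 2×aqua (neutral), 1×nitrato (-1 each), 1×oxalato (-2 each); total -4. So Sn + (-4) = 2−, giving Sn = +2.
Ligands are named alphabetically: aqua before iodo before nitrato before oxalato.
The complex ion is anionic, so tin takes the -ate form stannate(II).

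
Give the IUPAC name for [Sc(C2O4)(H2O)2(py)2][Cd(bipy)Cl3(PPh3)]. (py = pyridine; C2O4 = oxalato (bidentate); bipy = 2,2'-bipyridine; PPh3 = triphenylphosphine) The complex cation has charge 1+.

Both ions are complex: the cation is named first with the plain metal name, the anion second with the -ate form; each ion's ligands are alphabetised independently.
The complex cation is given as 1+; its ligand charges sum to -2, so Sc = +3.
A 1:1 salt means the anion carries the equal and opposite charge, 1−.
Anion: ligand charges sum to -3; for the ion to be 1−, Cd = +2.

diaquaoxalatobis(pyridine)scandium(III) (2,2'-bipyridine)trichloro(triphenylphosphine)cadmate(II)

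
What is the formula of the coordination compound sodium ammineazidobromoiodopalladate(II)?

Ligands: 1 ammine (NH3, neutral), 1 bromo (Br, -1), 1 iodo (I, -1), 1 azido (N3, -1). Ligand charge sum = -3.
With Pd in oxidation state +2, the complex ion is [Pd...]^1−.
Charge balance with sodium (+1) requires 1 complex ion per 1 sodium.

Na[PdBrI(N3)(NH3)]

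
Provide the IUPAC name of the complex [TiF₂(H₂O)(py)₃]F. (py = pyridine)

The 1 fluoride counter-ion carries a total charge of -1, so each complex ion is 1+.
Ligand charges: 1×aqua (neutral), 3×pyridine (neutral), 2×fluoro (-1 each); total -2. So Ti + (-2) = 1+, giving Ti = +3.
Ligands are named alphabetically: aqua before fluoro before pyridine.

aquadifluorotris(pyridine)titanium(III) fluoride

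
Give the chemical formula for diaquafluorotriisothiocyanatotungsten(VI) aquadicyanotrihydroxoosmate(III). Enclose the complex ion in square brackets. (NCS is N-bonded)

[WF(H2O)2(NCS)3][Os(CN)2(H2O)(OH)3]

Cation [W…]: ligand charges -4, W(VI) ⇒ ion charge 2+.
Anion [Os…]: ligand charges -5, Os(III) ⇒ ion charge 2−.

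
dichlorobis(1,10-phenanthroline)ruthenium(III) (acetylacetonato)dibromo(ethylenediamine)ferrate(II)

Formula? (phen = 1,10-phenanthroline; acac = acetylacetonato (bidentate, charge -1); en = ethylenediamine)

[RuCl2(phen)2][Fe(acac)Br2(en)]

Cation [Ru…]: ligand charges -2, Ru(III) ⇒ ion charge 1+.
Anion [Fe…]: ligand charges -3, Fe(II) ⇒ ion charge 1−.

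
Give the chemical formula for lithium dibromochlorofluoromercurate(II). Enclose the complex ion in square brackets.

Ligands: 1 fluoro (F, -1), 2 bromo (Br, -1), 1 chloro (Cl, -1). Ligand charge sum = -4.
Charge balance with lithium (+1) requires 1 complex ion per 2 lithium.

Li2[HgBr2ClF]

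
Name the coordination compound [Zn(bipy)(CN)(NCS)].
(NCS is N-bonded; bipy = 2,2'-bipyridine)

There is no counter-ion, so the complex is neutral overall.
Ligand charges: 1×cyano (-1 each), 1×isothiocyanato (-1 each), 1×2,2'-bipyridine (neutral); total -2. So Zn + (-2) = 0, giving Zn = +2.
Ligands are named alphabetically: bipyridine before cyano before isothiocyanato.

(2,2'-bipyridine)cyanoisothiocyanatozinc(II)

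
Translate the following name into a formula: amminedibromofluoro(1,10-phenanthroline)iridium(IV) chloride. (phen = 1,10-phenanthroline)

[IrBr2F(NH3)(phen)]Cl

Ligands: 1 fluoro (F, -1), 1 ammine (NH3, neutral), 2 bromo (Br, -1), 1 1,10-phenanthroline (phen, neutral). Ligand charge sum = -3.
With Ir in oxidation state +4, the complex ion is [Ir...]^1+.
Charge balance with chloride (-1) requires 1 complex ion per 1 chloride.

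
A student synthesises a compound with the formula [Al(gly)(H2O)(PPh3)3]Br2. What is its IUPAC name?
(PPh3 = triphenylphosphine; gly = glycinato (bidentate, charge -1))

The 2 bromide counter-ions carry a total charge of -2, so each complex ion is 2+.
Ligand charges: 1×aqua (neutral), 3×triphenylphosphine (neutral), 1×glycinato (-1 each); total -1. So Al + (-1) = 2+, giving Al = +3.
Ligands are named alphabetically: aqua before glycinato before triphenylphosphine.

aqua(glycinato)tris(triphenylphosphine)aluminium(III) bromide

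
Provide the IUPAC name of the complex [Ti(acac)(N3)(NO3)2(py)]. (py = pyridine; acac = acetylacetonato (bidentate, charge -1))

(acetylacetonato)azidodinitrato(pyridine)titanium(IV)

There is no counter-ion, so the complex is neutral overall.
Ligand charges: 1×pyridine (neutral), 1×acetylacetonato (-1 each), 1×azido (-1 each), 2×nitrato (-1 each); total -4. So Ti + (-4) = 0, giving Ti = +4.
Ligands are named alphabetically: acetylacetonato before azido before nitrato before pyridine.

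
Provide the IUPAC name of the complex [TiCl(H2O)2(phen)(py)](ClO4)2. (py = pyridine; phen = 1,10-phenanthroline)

The 2 perchlorate counter-ions carry a total charge of -2, so each complex ion is 2+.
Ligand charges: 2×aqua (neutral), 1×chloro (-1 each), 1×pyridine (neutral), 1×1,10-phenanthroline (neutral); total -1. So Ti + (-1) = 2+, giving Ti = +3.
Ligands are named alphabetically: aqua before chloro before phenanthroline before pyridine.

diaquachloro(1,10-phenanthroline)(pyridine)titanium(III) perchlorate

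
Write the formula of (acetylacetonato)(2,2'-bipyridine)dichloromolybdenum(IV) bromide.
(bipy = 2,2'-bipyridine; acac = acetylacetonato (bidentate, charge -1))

[Mo(acac)(bipy)Cl2]Br

Ligands: 2 chloro (Cl, -1), 1 2,2'-bipyridine (bipy, neutral), 1 acetylacetonato (acac, -1). Ligand charge sum = -3.
Charge balance with bromide (-1) requires 1 complex ion per 1 bromide.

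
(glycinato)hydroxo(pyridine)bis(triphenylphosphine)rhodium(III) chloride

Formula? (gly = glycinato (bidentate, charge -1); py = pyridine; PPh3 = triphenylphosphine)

Ligands: 1 hydroxo (OH, -1), 1 glycinato (gly, -1), 1 pyridine (py, neutral), 2 triphenylphosphine (PPh3, neutral). Ligand charge sum = -2.
With Rh in oxidation state +3, the complex ion is [Rh...]^1+.
Charge balance with chloride (-1) requires 1 complex ion per 1 chloride.

[Rh(gly)(OH)(PPh3)2(py)]Cl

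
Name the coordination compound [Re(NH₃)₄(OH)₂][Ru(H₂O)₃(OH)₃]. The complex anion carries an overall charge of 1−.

The complex anion is given as 1−; its ligand charges sum to -3, so Ru = +2.
A 1:1 salt means the cation carries the equal and opposite charge, 1+.
Cation: ligand charges sum to -2; for the ion to be 1+, Re = +3.

tetraamminedihydroxorhenium(III) triaquatrihydroxoruthenate(II)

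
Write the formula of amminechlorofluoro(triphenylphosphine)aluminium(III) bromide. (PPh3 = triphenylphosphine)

[AlClF(NH3)(PPh3)]Br

Ligands: 1 triphenylphosphine (PPh3, neutral), 1 fluoro (F, -1), 1 ammine (NH3, neutral), 1 chloro (Cl, -1). Ligand charge sum = -2.
With Al in oxidation state +3, the complex ion is [Al...]^1+.
Charge balance with bromide (-1) requires 1 complex ion per 1 bromide.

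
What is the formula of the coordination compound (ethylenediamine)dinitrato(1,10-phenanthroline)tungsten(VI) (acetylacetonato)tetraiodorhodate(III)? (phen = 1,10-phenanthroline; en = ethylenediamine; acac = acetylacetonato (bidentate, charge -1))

[W(en)(NO3)2(phen)][Rh(acac)I4]2

Cation [W…]: ligand charges -2, W(VI) ⇒ ion charge 4+.
Anion [Rh…]: ligand charges -5, Rh(III) ⇒ ion charge 2−.
One 4+ cation requires 2 of the 2− anion.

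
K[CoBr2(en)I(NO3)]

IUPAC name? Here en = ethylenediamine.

The 1 potassium counter-ion carries a total charge of +1, so each complex ion is 1−.
Ligand charges: 1×nitrato (-1 each), 1×iodo (-1 each), 2×bromo (-1 each), 1×ethylenediamine (neutral); total -4. So Co + (-4) = 1−, giving Co = +3.
The complex ion is anionic, so cobalt takes the -ate form cobaltate(III).

potassium dibromo(ethylenediamine)iodonitratocobaltate(III)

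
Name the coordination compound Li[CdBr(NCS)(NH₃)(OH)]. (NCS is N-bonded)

lithium amminebromohydroxoisothiocyanatocadmate(II)

The 1 lithium counter-ion carries a total charge of +1, so each complex ion is 1−.
Ligand charges: 1×bromo (-1 each), 1×ammine (neutral), 1×hydroxo (-1 each), 1×isothiocyanato (-1 each); total -3. So Cd + (-3) = 1−, giving Cd = +2.
The complex ion is anionic, so cadmium takes the -ate form cadmate(II).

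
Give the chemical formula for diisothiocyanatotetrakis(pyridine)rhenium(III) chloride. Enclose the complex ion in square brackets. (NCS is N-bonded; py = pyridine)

[Re(NCS)2(py)4]Cl

Ligands: 2 isothiocyanato (NCS, -1), 4 pyridine (py, neutral). Ligand charge sum = -2.
With Re in oxidation state +3, the complex ion is [Re...]^1+.
Charge balance with chloride (-1) requires 1 complex ion per 1 chloride.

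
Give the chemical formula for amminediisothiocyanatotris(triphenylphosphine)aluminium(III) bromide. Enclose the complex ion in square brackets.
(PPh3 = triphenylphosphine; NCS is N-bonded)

Ligands: 3 triphenylphosphine (PPh3, neutral), 2 isothiocyanato (NCS, -1), 1 ammine (NH3, neutral). Ligand charge sum = -2.
With Al in oxidation state +3, the complex ion is [Al...]^1+.
Charge balance with bromide (-1) requires 1 complex ion per 1 bromide.

[Al(NCS)2(NH3)(PPh3)3]Br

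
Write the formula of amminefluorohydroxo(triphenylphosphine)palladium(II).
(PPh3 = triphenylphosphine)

[PdF(NH3)(OH)(PPh3)]

Ligands: 1 triphenylphosphine (PPh3, neutral), 1 hydroxo (OH, -1), 1 ammine (NH3, neutral), 1 fluoro (F, -1). Ligand charge sum = -2.
With Pd in oxidation state +2, the complex ion is [Pd...].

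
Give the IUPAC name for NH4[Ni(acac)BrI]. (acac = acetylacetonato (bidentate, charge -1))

The 1 ammonium counter-ion carries a total charge of +1, so each complex ion is 1−.
Ligand charges: 1×acetylacetonato (-1 each), 1×iodo (-1 each), 1×bromo (-1 each); total -3. So Ni + (-3) = 1−, giving Ni = +2.
The complex ion is anionic, so nickel takes the -ate form nickelate(II).

ammonium (acetylacetonato)bromoiodonickelate(II)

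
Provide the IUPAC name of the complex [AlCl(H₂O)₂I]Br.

The 1 bromide counter-ion carries a total charge of -1, so each complex ion is 1+.
Ligand charges: 1×chloro (-1 each), 2×aqua (neutral), 1×iodo (-1 each); total -2. So Al + (-2) = 1+, giving Al = +3.
Ligands are named alphabetically: aqua before chloro before iodo.

diaquachloroiodoaluminium(III) bromide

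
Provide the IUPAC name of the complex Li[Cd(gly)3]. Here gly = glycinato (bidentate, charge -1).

lithium tris(glycinato)cadmate(II)

The 1 lithium counter-ion carries a total charge of +1, so each complex ion is 1−.
Ligand charges: 3×glycinato (-1 each); total -3. So Cd + (-3) = 1−, giving Cd = +2.
The complex ion is anionic, so cadmium takes the -ate form cadmate(II).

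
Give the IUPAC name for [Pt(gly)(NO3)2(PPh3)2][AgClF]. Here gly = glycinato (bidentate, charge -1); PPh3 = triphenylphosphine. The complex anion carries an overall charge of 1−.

(glycinato)dinitratobis(triphenylphosphine)platinum(IV) chlorofluoroargentate(I)

Both ions are complex: the cation is named first with the plain metal name, the anion second with the -ate form; each ion's ligands are alphabetised independently.
The complex anion is given as 1−; its ligand charges sum to -2, so Ag = +1.
A 1:1 salt means the cation carries the equal and opposite charge, 1+.
Cation: ligand charges sum to -3; for the ion to be 1+, Pt = +4.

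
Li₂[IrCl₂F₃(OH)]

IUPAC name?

lithium dichlorotrifluorohydroxoiridate(IV)

The 2 lithium counter-ions carry a total charge of +2, so each complex ion is 2−.
Ligand charges: 3×fluoro (-1 each), 1×hydroxo (-1 each), 2×chloro (-1 each); total -6. So Ir + (-6) = 2−, giving Ir = +4.
The complex ion is anionic, so iridium takes the -ate form iridate(IV).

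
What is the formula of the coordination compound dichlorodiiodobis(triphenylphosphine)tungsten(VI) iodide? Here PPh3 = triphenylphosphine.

[WCl2I2(PPh3)2]I2

Ligands: 2 chloro (Cl, -1), 2 iodo (I, -1), 2 triphenylphosphine (PPh3, neutral). Ligand charge sum = -4.
With W in oxidation state +6, the complex ion is [W...]^2+.
Charge balance with iodide (-1) requires 1 complex ion per 2 iodide.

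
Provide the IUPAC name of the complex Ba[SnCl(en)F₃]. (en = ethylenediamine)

barium chloro(ethylenediamine)trifluorostannate(II)

The 1 barium counter-ion carries a total charge of +2, so each complex ion is 2−.
Ligand charges: 1×ethylenediamine (neutral), 3×fluoro (-1 each), 1×chloro (-1 each); total -4. So Sn + (-4) = 2−, giving Sn = +2.
The complex ion is anionic, so tin takes the -ate form stannate(II).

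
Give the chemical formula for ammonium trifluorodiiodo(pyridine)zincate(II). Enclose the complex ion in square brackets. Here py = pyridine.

Ligands: 2 iodo (I, -1), 1 pyridine (py, neutral), 3 fluoro (F, -1). Ligand charge sum = -5.
With Zn in oxidation state +2, the complex ion is [Zn...]^3−.
Charge balance with ammonium (+1) requires 1 complex ion per 3 ammonium.

(NH4)3[ZnF3I2(py)]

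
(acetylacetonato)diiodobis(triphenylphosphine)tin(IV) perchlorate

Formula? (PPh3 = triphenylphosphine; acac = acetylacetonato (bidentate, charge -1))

Ligands: 2 triphenylphosphine (PPh3, neutral), 1 acetylacetonato (acac, -1), 2 iodo (I, -1). Ligand charge sum = -3.
With Sn in oxidation state +4, the complex ion is [Sn...]^1+.
Charge balance with perchlorate (-1) requires 1 complex ion per 1 perchlorate.

[Sn(acac)I2(PPh3)2]ClO4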